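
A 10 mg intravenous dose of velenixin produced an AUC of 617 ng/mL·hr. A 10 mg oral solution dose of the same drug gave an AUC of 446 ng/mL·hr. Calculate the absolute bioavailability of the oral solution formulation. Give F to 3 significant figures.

F = 0.723

F = (AUC_ev / D_ev) / (AUC_iv / D_iv)
  = (446/10) / (617/10)
  = 44.6 / 61.7 = 0.7229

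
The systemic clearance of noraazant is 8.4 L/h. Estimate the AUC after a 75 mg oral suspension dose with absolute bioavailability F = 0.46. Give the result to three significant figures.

AUC_0→∞ = F × Dose / CL
        = 0.46 × 75 / 8.4 = 4.10714 mg/L·h

AUC = 4.11 mg/L·h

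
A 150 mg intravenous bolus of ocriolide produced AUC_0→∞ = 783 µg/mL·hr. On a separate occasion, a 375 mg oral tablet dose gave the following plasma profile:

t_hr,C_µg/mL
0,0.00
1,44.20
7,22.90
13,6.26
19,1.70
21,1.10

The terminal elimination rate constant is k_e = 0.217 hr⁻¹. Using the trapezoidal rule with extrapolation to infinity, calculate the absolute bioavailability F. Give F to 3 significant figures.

Trapezoidal AUC_0→21 (oral tablet):
  [0→1]: (0.00+44.20)/2 × 1 = 22.1
  [1→7]: (44.20+22.90)/2 × 6 = 201.3
  [7→13]: (22.90+6.26)/2 × 6 = 87.48
  [13→19]: (6.26+1.70)/2 × 6 = 23.88
  [19→21]: (1.70+1.10)/2 × 2 = 2.8
  Sum = 337.56 µg/mL·hr
Tail: C_last/k_e = 1.10/0.217 = 5.069
AUC_0→∞ (oral tablet) = 337.56 + 5.069 = 342.629 µg/mL·hr
F = (AUC_ev/D_ev)/(AUC_iv/D_iv) = (342.629/375)/(783/150) = 0.913677/5.22 = 0.1750

F = 0.175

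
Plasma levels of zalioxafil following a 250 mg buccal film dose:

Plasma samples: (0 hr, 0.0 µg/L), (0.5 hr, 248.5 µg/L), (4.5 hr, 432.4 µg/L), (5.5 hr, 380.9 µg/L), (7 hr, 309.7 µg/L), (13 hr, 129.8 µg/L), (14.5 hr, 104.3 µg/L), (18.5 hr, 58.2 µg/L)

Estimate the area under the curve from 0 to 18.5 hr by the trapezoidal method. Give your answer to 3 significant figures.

AUC = 4170 µg/L·hr

Trapezoidal AUC_0→18.5:
  [0→0.5]: (0.0+248.5)/2 × 0.5 = 62.125
  [0.5→4.5]: (248.5+432.4)/2 × 4 = 1361.8
  [4.5→5.5]: (432.4+380.9)/2 × 1 = 406.65
  [5.5→7]: (380.9+309.7)/2 × 1.5 = 517.95
  [7→13]: (309.7+129.8)/2 × 6 = 1318.5
  [13→14.5]: (129.8+104.3)/2 × 1.5 = 175.575
  [14.5→18.5]: (104.3+58.2)/2 × 4 = 325.0
  Sum = 4167.6 µg/L·hr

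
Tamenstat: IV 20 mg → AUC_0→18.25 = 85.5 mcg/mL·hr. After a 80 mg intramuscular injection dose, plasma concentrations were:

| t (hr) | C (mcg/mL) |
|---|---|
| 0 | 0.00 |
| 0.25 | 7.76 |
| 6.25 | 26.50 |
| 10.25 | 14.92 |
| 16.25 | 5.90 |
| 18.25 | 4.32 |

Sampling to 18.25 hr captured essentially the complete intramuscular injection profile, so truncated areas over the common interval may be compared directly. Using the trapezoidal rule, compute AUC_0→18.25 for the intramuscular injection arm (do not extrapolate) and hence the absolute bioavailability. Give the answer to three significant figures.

F = 0.758

Trapezoidal AUC_0→18.25 (intramuscular injection):
  [0→0.25]: (0.00+7.76)/2 × 0.25 = 0.97
  [0.25→6.25]: (7.76+26.50)/2 × 6 = 102.78
  [6.25→10.25]: (26.50+14.92)/2 × 4 = 82.84
  [10.25→16.25]: (14.92+5.90)/2 × 6 = 62.46
  [16.25→18.25]: (5.90+4.32)/2 × 2 = 10.22
  Sum = 259.27 mcg/mL·hr
F = (AUC_ev/D_ev)/(AUC_iv/D_iv) = (259.27/80)/(85.5/20) = 3.240875/4.275 = 0.7581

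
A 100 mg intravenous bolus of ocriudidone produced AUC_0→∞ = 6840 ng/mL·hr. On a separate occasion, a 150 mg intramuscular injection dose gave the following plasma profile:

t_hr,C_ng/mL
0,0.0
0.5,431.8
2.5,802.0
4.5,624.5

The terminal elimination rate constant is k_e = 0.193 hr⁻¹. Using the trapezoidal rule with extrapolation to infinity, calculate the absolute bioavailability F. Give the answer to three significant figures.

Trapezoidal AUC_0→4.5 (intramuscular injection):
  [0→0.5]: (0.0+431.8)/2 × 0.5 = 107.95
  [0.5→2.5]: (431.8+802.0)/2 × 2 = 1233.8
  [2.5→4.5]: (802.0+624.5)/2 × 2 = 1426.5
  Sum = 2768.25 ng/mL·hr
Tail: C_last/k_e = 624.5/0.193 = 3235.751
AUC_0→∞ (intramuscular injection) = 2768.25 + 3235.751 = 6004.001 ng/mL·hr
F = (AUC_ev/D_ev)/(AUC_iv/D_iv) = (6004.001/150)/(6840/100) = 40.0267/68.4 = 0.5852

F = 0.585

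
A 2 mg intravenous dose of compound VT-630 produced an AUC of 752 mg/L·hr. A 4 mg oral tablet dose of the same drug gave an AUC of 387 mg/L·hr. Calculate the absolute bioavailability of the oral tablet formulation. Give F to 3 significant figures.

F = 0.257

F = (AUC_ev / D_ev) / (AUC_iv / D_iv)
  = (387/4) / (752/2)
  = 96.75 / 376 = 0.2573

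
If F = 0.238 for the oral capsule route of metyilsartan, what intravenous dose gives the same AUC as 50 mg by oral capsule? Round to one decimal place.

Systemic exposure from an extravascular dose = F × D_ev, so the equivalent IV dose is F × D_ev.
D_iv = F × D_ev = 0.238 × 50 = 11.9 mg

D_iv = 11.9 mg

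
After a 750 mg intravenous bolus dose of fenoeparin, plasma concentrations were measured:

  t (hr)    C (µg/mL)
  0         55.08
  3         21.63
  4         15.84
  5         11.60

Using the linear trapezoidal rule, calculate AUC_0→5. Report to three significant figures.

Trapezoidal AUC_0→5:
  [0→3]: (55.08+21.63)/2 × 3 = 115.065
  [3→4]: (21.63+15.84)/2 × 1 = 18.735
  [4→5]: (15.84+11.60)/2 × 1 = 13.72
  Sum = 147.52 µg/mL·hr

AUC = 148 µg/mL·hr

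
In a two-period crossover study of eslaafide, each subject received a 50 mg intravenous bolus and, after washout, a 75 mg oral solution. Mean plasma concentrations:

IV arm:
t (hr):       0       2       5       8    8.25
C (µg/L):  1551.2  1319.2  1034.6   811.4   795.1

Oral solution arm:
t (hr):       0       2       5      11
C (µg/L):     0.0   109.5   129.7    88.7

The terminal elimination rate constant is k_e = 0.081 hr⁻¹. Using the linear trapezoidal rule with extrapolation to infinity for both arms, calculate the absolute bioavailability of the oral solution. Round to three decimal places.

F = 0.077

Trapezoidal AUC_0→8.25 (IV):
  [0→2]: (1551.2+1319.2)/2 × 2 = 2870.4
  [2→5]: (1319.2+1034.6)/2 × 3 = 3530.7
  [5→8]: (1034.6+811.4)/2 × 3 = 2769.0
  [8→8.25]: (811.4+795.1)/2 × 0.25 = 200.8125
  Sum = 9370.9125 µg/L·hr
IV tail: 795.1/0.081 = 9816.049; AUC_iv,0→∞ = 9370.9125 + 9816.049 = 19186.9615 µg/L·hr
Trapezoidal AUC_0→11 (oral solution):
  [0→2]: (0.0+109.5)/2 × 2 = 109.5
  [2→5]: (109.5+129.7)/2 × 3 = 358.8
  [5→11]: (129.7+88.7)/2 × 6 = 655.2
  Sum = 1123.5 µg/L·hr
oral solution tail: 88.7/0.081 = 1095.062; AUC_ev,0→∞ = 1123.5 + 1095.062 = 2218.562 µg/L·hr
F = (AUC_ev/D_ev)/(AUC_iv/D_iv) = (2218.562/75)/(19186.9615/50) = 29.5808/383.73923 = 0.0771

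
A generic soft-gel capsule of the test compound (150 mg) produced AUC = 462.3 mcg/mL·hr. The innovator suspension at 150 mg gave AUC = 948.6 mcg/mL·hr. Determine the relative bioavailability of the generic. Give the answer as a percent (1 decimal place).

F_rel = 48.7%

F_rel = (AUC_test/D_test) / (AUC_ref/D_ref)
      = (462.3/150) / (948.6/150)
      = 3.082 / 6.324 = 0.4873 = 48.73%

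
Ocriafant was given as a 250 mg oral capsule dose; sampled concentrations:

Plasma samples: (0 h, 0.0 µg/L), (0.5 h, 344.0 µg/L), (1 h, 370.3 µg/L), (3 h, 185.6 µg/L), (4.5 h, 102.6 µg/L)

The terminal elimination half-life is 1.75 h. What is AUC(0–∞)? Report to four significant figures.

AUC = 1296 µg/L·h

Trapezoidal AUC_0→4.5:
  [0→0.5]: (0.0+344.0)/2 × 0.5 = 86.0
  [0.5→1]: (344.0+370.3)/2 × 0.5 = 178.575
  [1→3]: (370.3+185.6)/2 × 2 = 555.9
  [3→4.5]: (185.6+102.6)/2 × 1.5 = 216.15
  Sum = 1036.625 µg/L·h
k_e = ln2 / t½ = 0.693147 / 1.75 = 0.3961 h^-1
Extrapolated tail: C_last / k_e = 102.6 / 0.3961 = 259.025
AUC_0→∞ = 1036.625 + 259.025 = 1295.65 µg/L·h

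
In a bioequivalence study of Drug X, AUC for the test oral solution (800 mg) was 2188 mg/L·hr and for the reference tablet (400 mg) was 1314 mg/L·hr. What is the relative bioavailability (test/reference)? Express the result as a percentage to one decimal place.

F_rel = 83.3%

F_rel = (AUC_test/D_test) / (AUC_ref/D_ref)
      = (2188/800) / (1314/400)
      = 2.735 / 3.285 = 0.8326 = 83.26%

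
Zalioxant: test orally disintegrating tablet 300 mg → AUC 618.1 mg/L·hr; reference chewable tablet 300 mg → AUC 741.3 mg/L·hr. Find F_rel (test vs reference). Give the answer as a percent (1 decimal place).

F_rel = (AUC_test/D_test) / (AUC_ref/D_ref)
      = (618.1/300) / (741.3/300)
      = 2.06033 / 2.471 = 0.8338 = 83.38%

F_rel = 83.4%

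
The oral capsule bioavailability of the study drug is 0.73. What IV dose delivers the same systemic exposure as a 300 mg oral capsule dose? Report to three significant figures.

D_iv = 219 mg

Systemic exposure from an extravascular dose = F × D_ev, so the equivalent IV dose is F × D_ev.
D_iv = F × D_ev = 0.73 × 300 = 219 mg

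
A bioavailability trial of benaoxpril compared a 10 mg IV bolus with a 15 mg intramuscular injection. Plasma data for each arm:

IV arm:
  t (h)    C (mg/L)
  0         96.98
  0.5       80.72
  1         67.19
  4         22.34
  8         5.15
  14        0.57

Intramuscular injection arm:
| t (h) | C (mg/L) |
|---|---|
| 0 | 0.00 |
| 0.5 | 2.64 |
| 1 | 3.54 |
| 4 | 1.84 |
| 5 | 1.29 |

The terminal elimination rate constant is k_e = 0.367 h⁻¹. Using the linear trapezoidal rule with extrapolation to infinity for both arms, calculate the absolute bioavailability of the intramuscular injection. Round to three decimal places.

F = 0.035

Trapezoidal AUC_0→14 (IV):
  [0→0.5]: (96.98+80.72)/2 × 0.5 = 44.425
  [0.5→1]: (80.72+67.19)/2 × 0.5 = 36.9775
  [1→4]: (67.19+22.34)/2 × 3 = 134.295
  [4→8]: (22.34+5.15)/2 × 4 = 54.98
  [8→14]: (5.15+0.57)/2 × 6 = 17.16
  Sum = 287.8375 mg/L·h
IV tail: 0.57/0.367 = 1.553; AUC_iv,0→∞ = 287.8375 + 1.553 = 289.3905 mg/L·h
Trapezoidal AUC_0→5 (intramuscular injection):
  [0→0.5]: (0.00+2.64)/2 × 0.5 = 0.66
  [0.5→1]: (2.64+3.54)/2 × 0.5 = 1.545
  [1→4]: (3.54+1.84)/2 × 3 = 8.07
  [4→5]: (1.84+1.29)/2 × 1 = 1.565
  Sum = 11.84 mg/L·h
intramuscular injection tail: 1.29/0.367 = 3.515; AUC_ev,0→∞ = 11.84 + 3.515 = 15.355 mg/L·h
F = (AUC_ev/D_ev)/(AUC_iv/D_iv) = (15.355/15)/(289.3905/10) = 1.02367/28.93905 = 0.0354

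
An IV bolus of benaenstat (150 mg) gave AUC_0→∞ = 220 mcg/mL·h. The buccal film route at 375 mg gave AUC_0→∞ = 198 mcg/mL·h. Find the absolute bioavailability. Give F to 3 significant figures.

F = (AUC_ev / D_ev) / (AUC_iv / D_iv)
  = (198/375) / (220/150)
  = 0.528 / 1.46667 = 0.3600

F = 0.360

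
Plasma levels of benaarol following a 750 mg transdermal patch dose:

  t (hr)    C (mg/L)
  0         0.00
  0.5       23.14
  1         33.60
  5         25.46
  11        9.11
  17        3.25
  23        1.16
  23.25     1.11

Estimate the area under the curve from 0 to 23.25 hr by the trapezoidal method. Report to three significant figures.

Trapezoidal AUC_0→23.25:
  [0→0.5]: (0.00+23.14)/2 × 0.5 = 5.785
  [0.5→1]: (23.14+33.60)/2 × 0.5 = 14.185
  [1→5]: (33.60+25.46)/2 × 4 = 118.12
  [5→11]: (25.46+9.11)/2 × 6 = 103.71
  [11→17]: (9.11+3.25)/2 × 6 = 37.08
  [17→23]: (3.25+1.16)/2 × 6 = 13.23
  [23→23.25]: (1.16+1.11)/2 × 0.25 = 0.28375
  Sum = 292.39375 mg/L·hr

AUC = 292 mg/L·hr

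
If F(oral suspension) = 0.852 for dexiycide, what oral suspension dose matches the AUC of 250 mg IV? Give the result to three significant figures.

D_oral = 293 mg

For equal systemic exposure: F × D_ev = D_iv
D_ev = D_iv / F = 250 / 0.852 = 293.427 mg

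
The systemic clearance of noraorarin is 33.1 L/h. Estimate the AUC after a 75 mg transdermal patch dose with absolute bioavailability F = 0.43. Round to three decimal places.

AUC = 0.974 mg/L·h

AUC_0→∞ = F × Dose / CL
        = 0.43 × 75 / 33.1 = 0.97432 mg/L·h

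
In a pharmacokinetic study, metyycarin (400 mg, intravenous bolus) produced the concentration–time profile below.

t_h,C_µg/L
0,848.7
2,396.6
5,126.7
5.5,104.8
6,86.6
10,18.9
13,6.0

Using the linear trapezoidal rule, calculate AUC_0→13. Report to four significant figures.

AUC = 2384 µg/L·h

Trapezoidal AUC_0→13:
  [0→2]: (848.7+396.6)/2 × 2 = 1245.3
  [2→5]: (396.6+126.7)/2 × 3 = 784.95
  [5→5.5]: (126.7+104.8)/2 × 0.5 = 57.875
  [5.5→6]: (104.8+86.6)/2 × 0.5 = 47.85
  [6→10]: (86.6+18.9)/2 × 4 = 211.0
  [10→13]: (18.9+6.0)/2 × 3 = 37.35
  Sum = 2384.325 µg/L·h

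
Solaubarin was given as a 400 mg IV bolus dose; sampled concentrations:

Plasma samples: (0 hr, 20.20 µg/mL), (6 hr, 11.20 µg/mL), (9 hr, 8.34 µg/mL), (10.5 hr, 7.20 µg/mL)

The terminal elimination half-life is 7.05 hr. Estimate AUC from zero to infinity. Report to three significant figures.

Trapezoidal AUC_0→10.5:
  [0→6]: (20.20+11.20)/2 × 6 = 94.2
  [6→9]: (11.20+8.34)/2 × 3 = 29.31
  [9→10.5]: (8.34+7.20)/2 × 1.5 = 11.655
  Sum = 135.165 µg/mL·hr
k_e = ln2 / t½ = 0.693147 / 7.05 = 0.0983 hr^-1
Extrapolated tail: C_last / k_e = 7.20 / 0.0983 = 73.245
AUC_0→∞ = 135.165 + 73.245 = 208.41 µg/mL·hr

AUC = 208 µg/mL·hr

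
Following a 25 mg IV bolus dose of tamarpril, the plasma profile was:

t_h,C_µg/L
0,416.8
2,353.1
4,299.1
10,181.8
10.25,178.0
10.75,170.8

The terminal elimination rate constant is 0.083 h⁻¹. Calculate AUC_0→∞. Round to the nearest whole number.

Trapezoidal AUC_0→10.75:
  [0→2]: (416.8+353.1)/2 × 2 = 769.9
  [2→4]: (353.1+299.1)/2 × 2 = 652.2
  [4→10]: (299.1+181.8)/2 × 6 = 1442.7
  [10→10.25]: (181.8+178.0)/2 × 0.25 = 44.975
  [10.25→10.75]: (178.0+170.8)/2 × 0.5 = 87.2
  Sum = 2996.975 µg/L·h
Extrapolated tail: C_last / k_e = 170.8 / 0.083 = 2057.831
AUC_0→∞ = 2996.975 + 2057.831 = 5054.806 µg/L·h

AUC = 5055 µg/L·h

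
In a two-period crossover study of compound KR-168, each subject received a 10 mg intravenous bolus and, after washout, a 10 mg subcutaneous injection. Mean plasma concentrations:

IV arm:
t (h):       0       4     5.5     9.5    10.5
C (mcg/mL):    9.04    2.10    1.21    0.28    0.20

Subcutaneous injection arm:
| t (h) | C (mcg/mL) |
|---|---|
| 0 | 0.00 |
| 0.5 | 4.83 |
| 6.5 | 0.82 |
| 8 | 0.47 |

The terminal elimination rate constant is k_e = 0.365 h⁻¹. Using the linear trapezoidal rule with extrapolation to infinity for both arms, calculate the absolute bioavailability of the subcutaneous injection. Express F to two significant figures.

F = 0.72

Trapezoidal AUC_0→10.5 (IV):
  [0→4]: (9.04+2.10)/2 × 4 = 22.28
  [4→5.5]: (2.10+1.21)/2 × 1.5 = 2.4825
  [5.5→9.5]: (1.21+0.28)/2 × 4 = 2.98
  [9.5→10.5]: (0.28+0.20)/2 × 1 = 0.24
  Sum = 27.9825 mcg/mL·h
IV tail: 0.20/0.365 = 0.548; AUC_iv,0→∞ = 27.9825 + 0.548 = 28.5305 mcg/mL·h
Trapezoidal AUC_0→8 (subcutaneous injection):
  [0→0.5]: (0.00+4.83)/2 × 0.5 = 1.2075
  [0.5→6.5]: (4.83+0.82)/2 × 6 = 16.95
  [6.5→8]: (0.82+0.47)/2 × 1.5 = 0.9675
  Sum = 19.125 mcg/mL·h
subcutaneous injection tail: 0.47/0.365 = 1.288; AUC_ev,0→∞ = 19.125 + 1.288 = 20.413 mcg/mL·h
F = (AUC_ev/D_ev)/(AUC_iv/D_iv) = (20.413/10)/(28.5305/10) = 2.0413/2.85305 = 0.7155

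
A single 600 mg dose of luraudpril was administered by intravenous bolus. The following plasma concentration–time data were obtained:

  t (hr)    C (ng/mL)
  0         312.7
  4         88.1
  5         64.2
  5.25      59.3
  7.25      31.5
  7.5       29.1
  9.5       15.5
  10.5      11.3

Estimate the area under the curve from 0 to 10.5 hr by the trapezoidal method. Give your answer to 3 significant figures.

AUC = 1050 ng/mL·hr

Trapezoidal AUC_0→10.5:
  [0→4]: (312.7+88.1)/2 × 4 = 801.6
  [4→5]: (88.1+64.2)/2 × 1 = 76.15
  [5→5.25]: (64.2+59.3)/2 × 0.25 = 15.4375
  [5.25→7.25]: (59.3+31.5)/2 × 2 = 90.8
  [7.25→7.5]: (31.5+29.1)/2 × 0.25 = 7.575
  [7.5→9.5]: (29.1+15.5)/2 × 2 = 44.6
  [9.5→10.5]: (15.5+11.3)/2 × 1 = 13.4
  Sum = 1049.5625 ng/mL·hr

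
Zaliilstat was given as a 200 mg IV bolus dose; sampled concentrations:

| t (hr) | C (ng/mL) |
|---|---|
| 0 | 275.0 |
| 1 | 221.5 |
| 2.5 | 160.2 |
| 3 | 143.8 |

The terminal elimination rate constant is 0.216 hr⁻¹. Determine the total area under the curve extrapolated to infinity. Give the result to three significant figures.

AUC = 1280 ng/mL·hr

Trapezoidal AUC_0→3:
  [0→1]: (275.0+221.5)/2 × 1 = 248.25
  [1→2.5]: (221.5+160.2)/2 × 1.5 = 286.275
  [2.5→3]: (160.2+143.8)/2 × 0.5 = 76.0
  Sum = 610.525 ng/mL·hr
Extrapolated tail: C_last / k_e = 143.8 / 0.216 = 665.741
AUC_0→∞ = 610.525 + 665.741 = 1276.266 ng/mL·hr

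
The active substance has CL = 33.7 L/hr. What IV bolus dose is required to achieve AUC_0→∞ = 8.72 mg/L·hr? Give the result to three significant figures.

Dose_iv = CL × AUC_0→∞
     = 33.7 × 8.72 = 293.864 mg

Dose = 294 mg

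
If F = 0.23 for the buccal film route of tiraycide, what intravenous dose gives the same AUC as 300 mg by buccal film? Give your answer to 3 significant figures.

D_iv = 69.0 mg

Systemic exposure from an extravascular dose = F × D_ev, so the equivalent IV dose is F × D_ev.
D_iv = F × D_ev = 0.23 × 300 = 69 mg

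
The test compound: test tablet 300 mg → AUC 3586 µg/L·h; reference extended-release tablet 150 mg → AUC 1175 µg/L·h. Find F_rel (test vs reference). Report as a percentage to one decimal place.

F_rel = (AUC_test/D_test) / (AUC_ref/D_ref)
      = (3586/300) / (1175/150)
      = 11.9533 / 7.83333 = 1.5260 = 152.60%

F_rel = 152.6%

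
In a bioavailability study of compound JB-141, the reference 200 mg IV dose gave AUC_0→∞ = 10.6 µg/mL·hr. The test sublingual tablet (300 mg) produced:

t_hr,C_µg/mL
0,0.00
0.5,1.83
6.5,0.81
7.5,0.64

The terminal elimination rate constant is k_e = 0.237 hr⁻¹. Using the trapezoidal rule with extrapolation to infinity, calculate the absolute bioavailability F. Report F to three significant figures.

F = 0.742

Trapezoidal AUC_0→7.5 (sublingual tablet):
  [0→0.5]: (0.00+1.83)/2 × 0.5 = 0.4575
  [0.5→6.5]: (1.83+0.81)/2 × 6 = 7.92
  [6.5→7.5]: (0.81+0.64)/2 × 1 = 0.725
  Sum = 9.1025 µg/mL·hr
Tail: C_last/k_e = 0.64/0.237 = 2.700
AUC_0→∞ (sublingual tablet) = 9.1025 + 2.700 = 11.8025 µg/mL·hr
F = (AUC_ev/D_ev)/(AUC_iv/D_iv) = (11.8025/300)/(10.6/200) = 0.0393417/0.053 = 0.7423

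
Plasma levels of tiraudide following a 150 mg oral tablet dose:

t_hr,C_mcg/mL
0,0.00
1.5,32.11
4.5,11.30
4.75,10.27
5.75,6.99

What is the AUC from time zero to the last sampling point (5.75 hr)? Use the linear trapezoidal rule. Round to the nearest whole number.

Trapezoidal AUC_0→5.75:
  [0→1.5]: (0.00+32.11)/2 × 1.5 = 24.0825
  [1.5→4.5]: (32.11+11.30)/2 × 3 = 65.115
  [4.5→4.75]: (11.30+10.27)/2 × 0.25 = 2.69625
  [4.75→5.75]: (10.27+6.99)/2 × 1 = 8.63
  Sum = 100.52375 mcg/mL·hr

AUC = 101 mcg/mL·hr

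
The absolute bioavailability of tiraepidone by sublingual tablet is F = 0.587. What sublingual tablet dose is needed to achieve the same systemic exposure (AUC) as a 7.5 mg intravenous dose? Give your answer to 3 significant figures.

For equal systemic exposure: F × D_ev = D_iv
D_ev = D_iv / F = 7.5 / 0.587 = 12.7768 mg

D_sublingual = 12.8 mg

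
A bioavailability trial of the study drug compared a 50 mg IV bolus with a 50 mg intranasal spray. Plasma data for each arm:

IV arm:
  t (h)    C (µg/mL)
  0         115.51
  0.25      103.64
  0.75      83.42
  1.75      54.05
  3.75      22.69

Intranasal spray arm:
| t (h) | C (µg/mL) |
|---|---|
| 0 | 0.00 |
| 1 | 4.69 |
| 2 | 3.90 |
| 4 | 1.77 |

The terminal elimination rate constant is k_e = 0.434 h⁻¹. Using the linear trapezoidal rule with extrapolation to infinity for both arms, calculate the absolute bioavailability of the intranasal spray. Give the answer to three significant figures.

Trapezoidal AUC_0→3.75 (IV):
  [0→0.25]: (115.51+103.64)/2 × 0.25 = 27.39375
  [0.25→0.75]: (103.64+83.42)/2 × 0.5 = 46.765
  [0.75→1.75]: (83.42+54.05)/2 × 1 = 68.735
  [1.75→3.75]: (54.05+22.69)/2 × 2 = 76.74
  Sum = 219.63375 µg/mL·h
IV tail: 22.69/0.434 = 52.281; AUC_iv,0→∞ = 219.63375 + 52.281 = 271.91475 µg/mL·h
Trapezoidal AUC_0→4 (intranasal spray):
  [0→1]: (0.00+4.69)/2 × 1 = 2.345
  [1→2]: (4.69+3.90)/2 × 1 = 4.295
  [2→4]: (3.90+1.77)/2 × 2 = 5.67
  Sum = 12.31 µg/mL·h
intranasal spray tail: 1.77/0.434 = 4.078; AUC_ev,0→∞ = 12.31 + 4.078 = 16.388 µg/mL·h
F = (AUC_ev/D_ev)/(AUC_iv/D_iv) = (16.388/50)/(271.91475/50) = 0.32776/5.438295 = 0.0603

F = 0.0603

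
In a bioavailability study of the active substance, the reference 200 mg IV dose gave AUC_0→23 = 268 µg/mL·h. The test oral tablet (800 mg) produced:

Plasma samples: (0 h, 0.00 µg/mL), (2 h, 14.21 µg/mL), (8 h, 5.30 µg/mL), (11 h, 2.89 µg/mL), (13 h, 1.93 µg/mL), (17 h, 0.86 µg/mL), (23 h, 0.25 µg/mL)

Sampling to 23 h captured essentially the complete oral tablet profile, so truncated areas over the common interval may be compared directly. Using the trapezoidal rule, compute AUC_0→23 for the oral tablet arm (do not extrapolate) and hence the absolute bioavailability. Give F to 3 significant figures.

Trapezoidal AUC_0→23 (oral tablet):
  [0→2]: (0.00+14.21)/2 × 2 = 14.21
  [2→8]: (14.21+5.30)/2 × 6 = 58.53
  [8→11]: (5.30+2.89)/2 × 3 = 12.285
  [11→13]: (2.89+1.93)/2 × 2 = 4.82
  [13→17]: (1.93+0.86)/2 × 4 = 5.58
  [17→23]: (0.86+0.25)/2 × 6 = 3.33
  Sum = 98.755 µg/mL·h
F = (AUC_ev/D_ev)/(AUC_iv/D_iv) = (98.755/800)/(268/200) = 0.12344375/1.34 = 0.0921

F = 0.0921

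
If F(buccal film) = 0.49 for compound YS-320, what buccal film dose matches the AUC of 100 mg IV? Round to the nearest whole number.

For equal systemic exposure: F × D_ev = D_iv
D_ev = D_iv / F = 100 / 0.49 = 204.082 mg

D_buccal = 204 mg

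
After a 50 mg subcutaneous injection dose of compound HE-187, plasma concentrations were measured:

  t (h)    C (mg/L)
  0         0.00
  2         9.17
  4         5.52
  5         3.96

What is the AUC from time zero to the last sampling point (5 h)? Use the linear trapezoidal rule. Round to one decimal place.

Trapezoidal AUC_0→5:
  [0→2]: (0.00+9.17)/2 × 2 = 9.17
  [2→4]: (9.17+5.52)/2 × 2 = 14.69
  [4→5]: (5.52+3.96)/2 × 1 = 4.74
  Sum = 28.6 mg/L·h

AUC = 28.6 mg/L·h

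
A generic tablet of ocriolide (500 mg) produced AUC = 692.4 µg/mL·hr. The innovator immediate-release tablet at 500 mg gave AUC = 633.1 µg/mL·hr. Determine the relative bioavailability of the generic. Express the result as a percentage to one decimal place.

F_rel = (AUC_test/D_test) / (AUC_ref/D_ref)
      = (692.4/500) / (633.1/500)
      = 1.3848 / 1.2662 = 1.0937 = 109.37%

F_rel = 109.4%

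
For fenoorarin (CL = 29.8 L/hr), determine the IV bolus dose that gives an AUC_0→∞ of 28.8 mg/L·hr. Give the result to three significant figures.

Dose_iv = CL × AUC_0→∞
     = 29.8 × 28.8 = 858.24 mg

Dose = 858 mg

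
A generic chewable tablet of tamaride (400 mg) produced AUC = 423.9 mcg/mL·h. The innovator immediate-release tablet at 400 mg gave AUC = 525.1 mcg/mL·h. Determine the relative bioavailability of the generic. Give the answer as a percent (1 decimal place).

F_rel = 80.7%

F_rel = (AUC_test/D_test) / (AUC_ref/D_ref)
      = (423.9/400) / (525.1/400)
      = 1.05975 / 1.31275 = 0.8073 = 80.73%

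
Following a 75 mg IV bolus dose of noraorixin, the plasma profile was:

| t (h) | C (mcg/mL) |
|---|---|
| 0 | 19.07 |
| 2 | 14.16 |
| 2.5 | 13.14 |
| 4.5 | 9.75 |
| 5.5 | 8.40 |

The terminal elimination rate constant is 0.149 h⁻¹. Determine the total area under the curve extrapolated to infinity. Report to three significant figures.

Trapezoidal AUC_0→5.5:
  [0→2]: (19.07+14.16)/2 × 2 = 33.23
  [2→2.5]: (14.16+13.14)/2 × 0.5 = 6.825
  [2.5→4.5]: (13.14+9.75)/2 × 2 = 22.89
  [4.5→5.5]: (9.75+8.40)/2 × 1 = 9.075
  Sum = 72.02 mcg/mL·h
Extrapolated tail: C_last / k_e = 8.40 / 0.149 = 56.376
AUC_0→∞ = 72.02 + 56.376 = 128.396 mcg/mL·h

AUC = 128 mcg/mL·h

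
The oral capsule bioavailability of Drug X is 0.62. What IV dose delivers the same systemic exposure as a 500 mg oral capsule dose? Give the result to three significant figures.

Systemic exposure from an extravascular dose = F × D_ev, so the equivalent IV dose is F × D_ev.
D_iv = F × D_ev = 0.62 × 500 = 310 mg

D_iv = 310 mg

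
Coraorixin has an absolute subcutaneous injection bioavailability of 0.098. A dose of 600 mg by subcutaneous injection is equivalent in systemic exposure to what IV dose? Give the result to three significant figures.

D_iv = 58.8 mg

Systemic exposure from an extravascular dose = F × D_ev, so the equivalent IV dose is F × D_ev.
D_iv = F × D_ev = 0.098 × 600 = 58.8 mg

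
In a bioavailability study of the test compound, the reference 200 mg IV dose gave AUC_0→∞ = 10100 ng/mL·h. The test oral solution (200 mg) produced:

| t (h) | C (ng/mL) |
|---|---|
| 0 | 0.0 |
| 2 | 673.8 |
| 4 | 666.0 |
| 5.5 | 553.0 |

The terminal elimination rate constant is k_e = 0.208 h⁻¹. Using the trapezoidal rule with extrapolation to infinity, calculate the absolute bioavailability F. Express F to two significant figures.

F = 0.55

Trapezoidal AUC_0→5.5 (oral solution):
  [0→2]: (0.0+673.8)/2 × 2 = 673.8
  [2→4]: (673.8+666.0)/2 × 2 = 1339.8
  [4→5.5]: (666.0+553.0)/2 × 1.5 = 914.25
  Sum = 2927.85 ng/mL·h
Tail: C_last/k_e = 553.0/0.208 = 2658.654
AUC_0→∞ (oral solution) = 2927.85 + 2658.654 = 5586.504 ng/mL·h
F = (AUC_ev/D_ev)/(AUC_iv/D_iv) = (5586.504/200)/(10100/200) = 27.93252/50.5 = 0.5531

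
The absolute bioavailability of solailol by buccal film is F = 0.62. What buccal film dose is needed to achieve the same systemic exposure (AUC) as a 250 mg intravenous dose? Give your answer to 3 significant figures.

For equal systemic exposure: F × D_ev = D_iv
D_ev = D_iv / F = 250 / 0.62 = 403.226 mg

D_buccal = 403 mg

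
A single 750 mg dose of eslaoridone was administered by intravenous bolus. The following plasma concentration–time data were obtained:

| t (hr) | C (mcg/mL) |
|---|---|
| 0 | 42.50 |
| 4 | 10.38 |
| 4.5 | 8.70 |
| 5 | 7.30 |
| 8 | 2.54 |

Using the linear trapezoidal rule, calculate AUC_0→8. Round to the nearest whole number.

Trapezoidal AUC_0→8:
  [0→4]: (42.50+10.38)/2 × 4 = 105.76
  [4→4.5]: (10.38+8.70)/2 × 0.5 = 4.77
  [4.5→5]: (8.70+7.30)/2 × 0.5 = 4.0
  [5→8]: (7.30+2.54)/2 × 3 = 14.76
  Sum = 129.29 mcg/mL·hr

AUC = 129 mcg/mL·hr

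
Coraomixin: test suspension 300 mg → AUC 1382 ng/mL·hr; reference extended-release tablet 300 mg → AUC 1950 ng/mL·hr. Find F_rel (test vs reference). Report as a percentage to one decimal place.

F_rel = (AUC_test/D_test) / (AUC_ref/D_ref)
      = (1382/300) / (1950/300)
      = 4.60667 / 6.5 = 0.7087 = 70.87%

F_rel = 70.9%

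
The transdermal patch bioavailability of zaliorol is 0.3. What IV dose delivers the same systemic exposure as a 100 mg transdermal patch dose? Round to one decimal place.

Systemic exposure from an extravascular dose = F × D_ev, so the equivalent IV dose is F × D_ev.
D_iv = F × D_ev = 0.3 × 100 = 30 mg

D_iv = 30.0 mg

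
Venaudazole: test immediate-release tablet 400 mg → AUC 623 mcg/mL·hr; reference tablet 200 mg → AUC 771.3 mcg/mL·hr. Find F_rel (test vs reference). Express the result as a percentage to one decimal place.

F_rel = (AUC_test/D_test) / (AUC_ref/D_ref)
      = (623/400) / (771.3/200)
      = 1.5575 / 3.8565 = 0.4039 = 40.39%

F_rel = 40.4%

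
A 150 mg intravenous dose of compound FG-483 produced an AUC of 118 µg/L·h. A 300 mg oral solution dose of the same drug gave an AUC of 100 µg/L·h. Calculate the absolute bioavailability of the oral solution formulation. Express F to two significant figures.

F = 0.42

F = (AUC_ev / D_ev) / (AUC_iv / D_iv)
  = (100/300) / (118/150)
  = 0.333333 / 0.786667 = 0.4237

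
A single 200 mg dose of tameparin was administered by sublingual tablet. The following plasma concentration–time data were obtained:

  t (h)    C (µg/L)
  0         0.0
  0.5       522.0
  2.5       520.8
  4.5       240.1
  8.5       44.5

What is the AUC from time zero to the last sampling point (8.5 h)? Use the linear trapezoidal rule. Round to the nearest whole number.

Trapezoidal AUC_0→8.5:
  [0→0.5]: (0.0+522.0)/2 × 0.5 = 130.5
  [0.5→2.5]: (522.0+520.8)/2 × 2 = 1042.8
  [2.5→4.5]: (520.8+240.1)/2 × 2 = 760.9
  [4.5→8.5]: (240.1+44.5)/2 × 4 = 569.2
  Sum = 2503.4 µg/L·h

AUC = 2503 µg/L·h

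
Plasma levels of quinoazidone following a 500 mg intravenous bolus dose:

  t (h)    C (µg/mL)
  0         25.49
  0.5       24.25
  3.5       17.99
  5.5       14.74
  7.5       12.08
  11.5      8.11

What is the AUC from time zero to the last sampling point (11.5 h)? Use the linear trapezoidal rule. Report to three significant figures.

Trapezoidal AUC_0→11.5:
  [0→0.5]: (25.49+24.25)/2 × 0.5 = 12.435
  [0.5→3.5]: (24.25+17.99)/2 × 3 = 63.36
  [3.5→5.5]: (17.99+14.74)/2 × 2 = 32.73
  [5.5→7.5]: (14.74+12.08)/2 × 2 = 26.82
  [7.5→11.5]: (12.08+8.11)/2 × 4 = 40.38
  Sum = 175.725 µg/mL·h

AUC = 176 µg/mL·h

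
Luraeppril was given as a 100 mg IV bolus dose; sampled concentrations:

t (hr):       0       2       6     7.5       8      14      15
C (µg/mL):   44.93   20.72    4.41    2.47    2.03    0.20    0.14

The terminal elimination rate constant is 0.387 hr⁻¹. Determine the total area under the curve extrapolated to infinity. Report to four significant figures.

Trapezoidal AUC_0→15:
  [0→2]: (44.93+20.72)/2 × 2 = 65.65
  [2→6]: (20.72+4.41)/2 × 4 = 50.26
  [6→7.5]: (4.41+2.47)/2 × 1.5 = 5.16
  [7.5→8]: (2.47+2.03)/2 × 0.5 = 1.125
  [8→14]: (2.03+0.20)/2 × 6 = 6.69
  [14→15]: (0.20+0.14)/2 × 1 = 0.17
  Sum = 129.055 µg/mL·hr
Extrapolated tail: C_last / k_e = 0.14 / 0.387 = 0.362
AUC_0→∞ = 129.055 + 0.362 = 129.417 µg/mL·hr

AUC = 129.4 µg/mL·hr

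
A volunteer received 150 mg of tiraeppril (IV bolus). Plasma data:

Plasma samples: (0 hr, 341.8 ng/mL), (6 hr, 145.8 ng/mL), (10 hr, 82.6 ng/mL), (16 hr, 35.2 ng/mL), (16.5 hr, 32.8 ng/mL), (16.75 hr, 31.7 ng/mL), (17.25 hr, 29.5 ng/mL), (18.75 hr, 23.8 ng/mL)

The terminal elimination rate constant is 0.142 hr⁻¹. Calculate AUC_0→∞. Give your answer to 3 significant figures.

Trapezoidal AUC_0→18.75:
  [0→6]: (341.8+145.8)/2 × 6 = 1462.8
  [6→10]: (145.8+82.6)/2 × 4 = 456.8
  [10→16]: (82.6+35.2)/2 × 6 = 353.4
  [16→16.5]: (35.2+32.8)/2 × 0.5 = 17.0
  [16.5→16.75]: (32.8+31.7)/2 × 0.25 = 8.0625
  [16.75→17.25]: (31.7+29.5)/2 × 0.5 = 15.3
  [17.25→18.75]: (29.5+23.8)/2 × 1.5 = 39.975
  Sum = 2353.3375 ng/mL·hr
Extrapolated tail: C_last / k_e = 23.8 / 0.142 = 167.606
AUC_0→∞ = 2353.3375 + 167.606 = 2520.9435 ng/mL·hr

AUC = 2520 ng/mL·hr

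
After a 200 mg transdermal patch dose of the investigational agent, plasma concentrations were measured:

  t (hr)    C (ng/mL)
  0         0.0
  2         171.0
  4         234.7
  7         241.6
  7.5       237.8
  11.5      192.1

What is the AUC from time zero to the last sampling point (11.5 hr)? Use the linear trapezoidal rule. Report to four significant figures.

Trapezoidal AUC_0→11.5:
  [0→2]: (0.0+171.0)/2 × 2 = 171.0
  [2→4]: (171.0+234.7)/2 × 2 = 405.7
  [4→7]: (234.7+241.6)/2 × 3 = 714.45
  [7→7.5]: (241.6+237.8)/2 × 0.5 = 119.85
  [7.5→11.5]: (237.8+192.1)/2 × 4 = 859.8
  Sum = 2270.8 ng/mL·hr

AUC = 2271 ng/mL·hr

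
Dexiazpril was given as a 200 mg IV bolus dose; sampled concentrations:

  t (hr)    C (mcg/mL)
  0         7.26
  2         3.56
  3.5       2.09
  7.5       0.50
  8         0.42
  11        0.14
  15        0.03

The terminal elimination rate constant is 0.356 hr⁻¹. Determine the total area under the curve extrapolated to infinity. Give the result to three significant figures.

AUC = 21.7 mcg/mL·hr

Trapezoidal AUC_0→15:
  [0→2]: (7.26+3.56)/2 × 2 = 10.82
  [2→3.5]: (3.56+2.09)/2 × 1.5 = 4.2375
  [3.5→7.5]: (2.09+0.50)/2 × 4 = 5.18
  [7.5→8]: (0.50+0.42)/2 × 0.5 = 0.23
  [8→11]: (0.42+0.14)/2 × 3 = 0.84
  [11→15]: (0.14+0.03)/2 × 4 = 0.34
  Sum = 21.6475 mcg/mL·hr
Extrapolated tail: C_last / k_e = 0.03 / 0.356 = 0.084
AUC_0→∞ = 21.6475 + 0.084 = 21.7315 mcg/mL·hr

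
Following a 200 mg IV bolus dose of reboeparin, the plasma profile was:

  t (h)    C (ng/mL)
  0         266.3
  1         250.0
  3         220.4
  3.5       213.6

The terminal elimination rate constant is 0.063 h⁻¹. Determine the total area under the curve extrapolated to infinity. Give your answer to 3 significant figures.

AUC = 4230 ng/mL·h

Trapezoidal AUC_0→3.5:
  [0→1]: (266.3+250.0)/2 × 1 = 258.15
  [1→3]: (250.0+220.4)/2 × 2 = 470.4
  [3→3.5]: (220.4+213.6)/2 × 0.5 = 108.5
  Sum = 837.05 ng/mL·h
Extrapolated tail: C_last / k_e = 213.6 / 0.063 = 3390.476
AUC_0→∞ = 837.05 + 3390.476 = 4227.526 ng/mL·h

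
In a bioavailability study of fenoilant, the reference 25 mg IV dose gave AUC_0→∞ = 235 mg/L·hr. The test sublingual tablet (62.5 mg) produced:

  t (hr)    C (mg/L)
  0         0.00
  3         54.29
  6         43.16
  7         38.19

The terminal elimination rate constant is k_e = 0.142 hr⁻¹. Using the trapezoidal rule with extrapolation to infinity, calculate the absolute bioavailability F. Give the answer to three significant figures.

F = 0.914

Trapezoidal AUC_0→7 (sublingual tablet):
  [0→3]: (0.00+54.29)/2 × 3 = 81.435
  [3→6]: (54.29+43.16)/2 × 3 = 146.175
  [6→7]: (43.16+38.19)/2 × 1 = 40.675
  Sum = 268.285 mg/L·hr
Tail: C_last/k_e = 38.19/0.142 = 268.944
AUC_0→∞ (sublingual tablet) = 268.285 + 268.944 = 537.229 mg/L·hr
F = (AUC_ev/D_ev)/(AUC_iv/D_iv) = (537.229/62.5)/(235/25) = 8.595664/9.4 = 0.9144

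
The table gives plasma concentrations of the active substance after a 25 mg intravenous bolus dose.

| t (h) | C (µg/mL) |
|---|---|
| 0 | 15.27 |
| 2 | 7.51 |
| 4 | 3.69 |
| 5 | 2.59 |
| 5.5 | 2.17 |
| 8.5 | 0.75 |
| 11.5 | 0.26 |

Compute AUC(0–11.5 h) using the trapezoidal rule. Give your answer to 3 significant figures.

Trapezoidal AUC_0→11.5:
  [0→2]: (15.27+7.51)/2 × 2 = 22.78
  [2→4]: (7.51+3.69)/2 × 2 = 11.2
  [4→5]: (3.69+2.59)/2 × 1 = 3.14
  [5→5.5]: (2.59+2.17)/2 × 0.5 = 1.19
  [5.5→8.5]: (2.17+0.75)/2 × 3 = 4.38
  [8.5→11.5]: (0.75+0.26)/2 × 3 = 1.515
  Sum = 44.205 µg/mL·h

AUC = 44.2 µg/mL·h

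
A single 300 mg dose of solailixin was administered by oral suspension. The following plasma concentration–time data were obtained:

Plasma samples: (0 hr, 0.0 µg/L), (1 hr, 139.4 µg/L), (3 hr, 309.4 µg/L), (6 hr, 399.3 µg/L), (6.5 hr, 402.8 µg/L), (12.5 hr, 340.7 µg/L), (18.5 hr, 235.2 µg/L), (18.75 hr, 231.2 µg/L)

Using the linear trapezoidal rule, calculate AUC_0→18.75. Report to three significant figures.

Trapezoidal AUC_0→18.75:
  [0→1]: (0.0+139.4)/2 × 1 = 69.7
  [1→3]: (139.4+309.4)/2 × 2 = 448.8
  [3→6]: (309.4+399.3)/2 × 3 = 1063.05
  [6→6.5]: (399.3+402.8)/2 × 0.5 = 200.525
  [6.5→12.5]: (402.8+340.7)/2 × 6 = 2230.5
  [12.5→18.5]: (340.7+235.2)/2 × 6 = 1727.7
  [18.5→18.75]: (235.2+231.2)/2 × 0.25 = 58.3
  Sum = 5798.575 µg/L·hr

AUC = 5800 µg/L·hr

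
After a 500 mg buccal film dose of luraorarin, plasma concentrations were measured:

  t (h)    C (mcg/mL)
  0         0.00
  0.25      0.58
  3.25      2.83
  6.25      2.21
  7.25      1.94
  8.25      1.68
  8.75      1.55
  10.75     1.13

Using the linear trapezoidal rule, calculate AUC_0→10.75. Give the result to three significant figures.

AUC = 20.1 mcg/mL·h

Trapezoidal AUC_0→10.75:
  [0→0.25]: (0.00+0.58)/2 × 0.25 = 0.0725
  [0.25→3.25]: (0.58+2.83)/2 × 3 = 5.115
  [3.25→6.25]: (2.83+2.21)/2 × 3 = 7.56
  [6.25→7.25]: (2.21+1.94)/2 × 1 = 2.075
  [7.25→8.25]: (1.94+1.68)/2 × 1 = 1.81
  [8.25→8.75]: (1.68+1.55)/2 × 0.5 = 0.8075
  [8.75→10.75]: (1.55+1.13)/2 × 2 = 2.68
  Sum = 20.12 mcg/mL·h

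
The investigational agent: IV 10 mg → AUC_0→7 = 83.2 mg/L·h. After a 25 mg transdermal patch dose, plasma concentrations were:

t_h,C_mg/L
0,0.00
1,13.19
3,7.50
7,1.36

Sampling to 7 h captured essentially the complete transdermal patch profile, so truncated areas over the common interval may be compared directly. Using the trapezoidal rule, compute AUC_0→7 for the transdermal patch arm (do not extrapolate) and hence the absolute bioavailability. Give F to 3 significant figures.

Trapezoidal AUC_0→7 (transdermal patch):
  [0→1]: (0.00+13.19)/2 × 1 = 6.595
  [1→3]: (13.19+7.50)/2 × 2 = 20.69
  [3→7]: (7.50+1.36)/2 × 4 = 17.72
  Sum = 45.005 mg/L·h
F = (AUC_ev/D_ev)/(AUC_iv/D_iv) = (45.005/25)/(83.2/10) = 1.8002/8.32 = 0.2164

F = 0.216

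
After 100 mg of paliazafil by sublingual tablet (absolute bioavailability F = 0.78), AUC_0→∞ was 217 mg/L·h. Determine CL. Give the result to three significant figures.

CL = F × Dose / AUC_0→∞
   = 0.78 × 100 / 217 = 0.359447 L/h

CL = 0.359 L/h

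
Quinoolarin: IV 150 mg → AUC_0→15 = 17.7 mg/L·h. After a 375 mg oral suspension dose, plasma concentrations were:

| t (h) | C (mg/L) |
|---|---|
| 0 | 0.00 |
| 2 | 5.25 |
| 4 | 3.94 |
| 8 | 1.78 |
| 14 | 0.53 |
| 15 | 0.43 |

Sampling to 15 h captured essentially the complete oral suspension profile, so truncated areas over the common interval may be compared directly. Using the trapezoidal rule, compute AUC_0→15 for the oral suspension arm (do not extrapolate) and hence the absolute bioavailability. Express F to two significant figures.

F = 0.75

Trapezoidal AUC_0→15 (oral suspension):
  [0→2]: (0.00+5.25)/2 × 2 = 5.25
  [2→4]: (5.25+3.94)/2 × 2 = 9.19
  [4→8]: (3.94+1.78)/2 × 4 = 11.44
  [8→14]: (1.78+0.53)/2 × 6 = 6.93
  [14→15]: (0.53+0.43)/2 × 1 = 0.48
  Sum = 33.29 mg/L·h
F = (AUC_ev/D_ev)/(AUC_iv/D_iv) = (33.29/375)/(17.7/150) = 0.0887733/0.118 = 0.7523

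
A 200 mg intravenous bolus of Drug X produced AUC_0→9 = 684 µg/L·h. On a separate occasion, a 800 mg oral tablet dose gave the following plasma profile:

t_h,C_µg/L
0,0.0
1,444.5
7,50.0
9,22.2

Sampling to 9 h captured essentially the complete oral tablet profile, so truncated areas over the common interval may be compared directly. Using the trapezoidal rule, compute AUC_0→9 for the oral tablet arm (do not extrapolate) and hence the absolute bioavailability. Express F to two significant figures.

Trapezoidal AUC_0→9 (oral tablet):
  [0→1]: (0.0+444.5)/2 × 1 = 222.25
  [1→7]: (444.5+50.0)/2 × 6 = 1483.5
  [7→9]: (50.0+22.2)/2 × 2 = 72.2
  Sum = 1777.95 µg/L·h
F = (AUC_ev/D_ev)/(AUC_iv/D_iv) = (1777.95/800)/(684/200) = 2.2224375/3.42 = 0.6498

F = 0.65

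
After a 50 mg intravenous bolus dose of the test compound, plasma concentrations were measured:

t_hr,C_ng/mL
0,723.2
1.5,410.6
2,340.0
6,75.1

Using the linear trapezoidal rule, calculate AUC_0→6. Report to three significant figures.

AUC = 1870 ng/mL·hr

Trapezoidal AUC_0→6:
  [0→1.5]: (723.2+410.6)/2 × 1.5 = 850.35
  [1.5→2]: (410.6+340.0)/2 × 0.5 = 187.65
  [2→6]: (340.0+75.1)/2 × 4 = 830.2
  Sum = 1868.2 ng/mL·hr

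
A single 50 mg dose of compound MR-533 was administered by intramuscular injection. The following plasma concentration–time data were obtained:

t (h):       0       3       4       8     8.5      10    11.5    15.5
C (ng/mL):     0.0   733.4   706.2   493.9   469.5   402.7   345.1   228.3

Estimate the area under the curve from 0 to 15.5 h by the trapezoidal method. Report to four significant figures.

AUC = 6823 ng/mL·h

Trapezoidal AUC_0→15.5:
  [0→3]: (0.0+733.4)/2 × 3 = 1100.1
  [3→4]: (733.4+706.2)/2 × 1 = 719.8
  [4→8]: (706.2+493.9)/2 × 4 = 2400.2
  [8→8.5]: (493.9+469.5)/2 × 0.5 = 240.85
  [8.5→10]: (469.5+402.7)/2 × 1.5 = 654.15
  [10→11.5]: (402.7+345.1)/2 × 1.5 = 560.85
  [11.5→15.5]: (345.1+228.3)/2 × 4 = 1146.8
  Sum = 6822.75 ng/mL·h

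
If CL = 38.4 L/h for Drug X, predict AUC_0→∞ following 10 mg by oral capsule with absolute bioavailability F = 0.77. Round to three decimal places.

AUC_0→∞ = F × Dose / CL
        = 0.77 × 10 / 38.4 = 0.200521 mg/L·h

AUC = 0.201 mg/L·h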